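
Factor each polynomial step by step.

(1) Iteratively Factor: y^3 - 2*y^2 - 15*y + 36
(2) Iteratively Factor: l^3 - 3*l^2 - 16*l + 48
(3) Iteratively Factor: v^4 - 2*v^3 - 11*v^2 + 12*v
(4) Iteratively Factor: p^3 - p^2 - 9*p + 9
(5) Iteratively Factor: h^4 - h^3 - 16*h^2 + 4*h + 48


(1) = (y - 3)*(y^2 + y - 12) = (y - 3)^2*(y + 4)
(2) = (l - 4)*(l^2 + l - 12) = (l - 4)*(l - 3)*(l + 4)
(3) = (v - 1)*(v^3 - v^2 - 12*v) = (v - 4)*(v - 1)*(v^2 + 3*v) = (v - 4)*(v - 1)*(v + 3)*(v)
(4) = (p - 1)*(p^2 - 9) = (p - 3)*(p - 1)*(p + 3)
(5) = (h + 2)*(h^3 - 3*h^2 - 10*h + 24) = (h - 4)*(h + 2)*(h^2 + h - 6) = (h - 4)*(h - 2)*(h + 2)*(h + 3)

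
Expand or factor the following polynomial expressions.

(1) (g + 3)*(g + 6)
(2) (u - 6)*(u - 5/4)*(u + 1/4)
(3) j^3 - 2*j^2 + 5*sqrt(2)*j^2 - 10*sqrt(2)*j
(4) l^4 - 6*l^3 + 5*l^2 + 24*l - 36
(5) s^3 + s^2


(1) = g^2 + 9*g + 18
(2) = u^3 - 7*u^2 + 91*u/16 + 15/8
(3) = j*(j - 2)*(j + 5*sqrt(2))
(4) = (l - 3)^2*(l - 2)*(l + 2)
(5) = s^2*(s + 1)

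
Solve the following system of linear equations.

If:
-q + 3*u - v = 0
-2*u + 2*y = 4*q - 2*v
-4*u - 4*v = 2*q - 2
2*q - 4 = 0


Then:
q = 2
u = 3/8
v = -7/8
y = 21/4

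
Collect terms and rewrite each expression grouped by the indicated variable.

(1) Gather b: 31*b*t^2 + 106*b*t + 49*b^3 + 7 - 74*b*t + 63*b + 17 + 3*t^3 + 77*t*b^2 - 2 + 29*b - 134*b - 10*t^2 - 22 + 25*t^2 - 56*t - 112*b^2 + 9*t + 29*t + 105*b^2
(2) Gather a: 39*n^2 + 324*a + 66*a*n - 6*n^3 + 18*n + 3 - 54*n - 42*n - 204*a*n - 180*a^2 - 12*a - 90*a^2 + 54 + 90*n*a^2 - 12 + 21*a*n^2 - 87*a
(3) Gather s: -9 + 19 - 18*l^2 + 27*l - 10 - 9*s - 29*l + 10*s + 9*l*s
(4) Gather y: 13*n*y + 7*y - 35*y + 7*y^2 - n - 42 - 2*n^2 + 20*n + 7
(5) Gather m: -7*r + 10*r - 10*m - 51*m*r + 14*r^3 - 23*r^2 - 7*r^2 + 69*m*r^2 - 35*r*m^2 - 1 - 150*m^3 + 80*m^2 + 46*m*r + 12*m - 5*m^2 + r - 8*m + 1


(1) = 49*b^3 + b^2*(77*t - 7) + b*(31*t^2 + 32*t - 42) + 3*t^3 + 15*t^2 - 18*t
(2) = a^2*(90*n - 270) + a*(21*n^2 - 138*n + 225) - 6*n^3 + 39*n^2 - 78*n + 45
(3) = -18*l^2 - 2*l + s*(9*l + 1)
(4) = -2*n^2 + 19*n + 7*y^2 + y*(13*n - 28) - 35
(5) = -150*m^3 + m^2*(75 - 35*r) + m*(69*r^2 - 5*r - 6) + 14*r^3 - 30*r^2 + 4*r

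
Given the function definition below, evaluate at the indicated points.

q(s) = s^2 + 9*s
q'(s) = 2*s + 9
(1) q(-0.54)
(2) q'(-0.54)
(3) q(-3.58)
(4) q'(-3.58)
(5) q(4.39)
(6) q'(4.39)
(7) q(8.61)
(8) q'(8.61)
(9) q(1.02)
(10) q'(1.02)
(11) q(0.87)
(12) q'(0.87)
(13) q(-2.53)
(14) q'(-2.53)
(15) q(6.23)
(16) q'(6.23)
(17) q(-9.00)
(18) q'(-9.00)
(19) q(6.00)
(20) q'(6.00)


(1) = -4.57
(2) = 7.92
(3) = -19.40
(4) = 1.84
(5) = 58.78
(6) = 17.78
(7) = 151.62
(8) = 26.22
(9) = 10.22
(10) = 11.04
(11) = 8.59
(12) = 10.74
(13) = -16.37
(14) = 3.94
(15) = 94.88
(16) = 21.46
(17) = 0.00
(18) = -9.00
(19) = 90.00
(20) = 21.00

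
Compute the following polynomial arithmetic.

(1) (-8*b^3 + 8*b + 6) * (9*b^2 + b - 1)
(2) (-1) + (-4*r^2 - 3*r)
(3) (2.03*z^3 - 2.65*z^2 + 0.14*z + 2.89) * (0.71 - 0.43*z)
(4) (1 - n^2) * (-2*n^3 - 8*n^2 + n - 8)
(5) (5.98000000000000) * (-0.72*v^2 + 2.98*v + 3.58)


(1) = -72*b^5 - 8*b^4 + 80*b^3 + 62*b^2 - 2*b - 6
(2) = -4*r^2 - 3*r - 1
(3) = -0.8729*z^4 + 2.5808*z^3 - 1.9417*z^2 - 1.1433*z + 2.0519
(4) = 2*n^5 + 8*n^4 - 3*n^3 + n - 8
(5) = -4.3056*v^2 + 17.8204*v + 21.4084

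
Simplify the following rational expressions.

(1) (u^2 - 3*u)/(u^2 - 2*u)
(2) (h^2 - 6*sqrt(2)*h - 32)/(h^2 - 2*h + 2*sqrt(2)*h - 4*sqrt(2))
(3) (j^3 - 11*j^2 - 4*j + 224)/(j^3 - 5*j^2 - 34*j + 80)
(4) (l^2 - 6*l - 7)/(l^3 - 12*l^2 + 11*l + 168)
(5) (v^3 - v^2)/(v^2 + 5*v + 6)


(1) = (u - 3)/(u - 2)
(2) = (h - 8*sqrt(2))/(h - 2)
(3) = (j^2 - 3*j - 28)/(j^2 + 3*j - 10)
(4) = (l + 1)/(l^2 - 5*l - 24)
(5) = (v^3 - v^2)/(v^2 + 5*v + 6)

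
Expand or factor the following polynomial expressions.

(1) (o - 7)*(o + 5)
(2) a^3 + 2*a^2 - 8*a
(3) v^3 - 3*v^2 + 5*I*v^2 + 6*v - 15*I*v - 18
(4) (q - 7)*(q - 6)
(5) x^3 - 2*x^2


(1) = o^2 - 2*o - 35
(2) = a*(a - 2)*(a + 4)
(3) = (v - 3)*(v - I)*(v + 6*I)
(4) = q^2 - 13*q + 42
(5) = x^2*(x - 2)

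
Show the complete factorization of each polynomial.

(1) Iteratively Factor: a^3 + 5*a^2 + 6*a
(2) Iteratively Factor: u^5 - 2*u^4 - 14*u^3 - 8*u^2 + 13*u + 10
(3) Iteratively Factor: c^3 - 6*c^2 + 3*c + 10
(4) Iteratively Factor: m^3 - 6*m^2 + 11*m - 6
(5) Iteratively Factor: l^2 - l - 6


(1) = (a + 2)*(a^2 + 3*a) = (a + 2)*(a + 3)*(a)
(2) = (u + 2)*(u^4 - 4*u^3 - 6*u^2 + 4*u + 5) = (u - 1)*(u + 2)*(u^3 - 3*u^2 - 9*u - 5) = (u - 1)*(u + 1)*(u + 2)*(u^2 - 4*u - 5) = (u - 5)*(u - 1)*(u + 1)*(u + 2)*(u + 1)
(3) = (c - 5)*(c^2 - c - 2) = (c - 5)*(c - 2)*(c + 1)
(4) = (m - 2)*(m^2 - 4*m + 3) = (m - 2)*(m - 1)*(m - 3)
(5) = (l + 2)*(l - 3)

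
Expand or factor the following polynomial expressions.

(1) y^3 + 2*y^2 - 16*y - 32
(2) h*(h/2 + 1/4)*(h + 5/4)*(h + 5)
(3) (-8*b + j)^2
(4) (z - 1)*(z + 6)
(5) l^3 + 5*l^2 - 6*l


(1) = (y - 4)*(y + 2)*(y + 4)
(2) = h^4/2 + 27*h^3/8 + 75*h^2/16 + 25*h/16
(3) = 64*b^2 - 16*b*j + j^2
(4) = z^2 + 5*z - 6
(5) = l*(l - 1)*(l + 6)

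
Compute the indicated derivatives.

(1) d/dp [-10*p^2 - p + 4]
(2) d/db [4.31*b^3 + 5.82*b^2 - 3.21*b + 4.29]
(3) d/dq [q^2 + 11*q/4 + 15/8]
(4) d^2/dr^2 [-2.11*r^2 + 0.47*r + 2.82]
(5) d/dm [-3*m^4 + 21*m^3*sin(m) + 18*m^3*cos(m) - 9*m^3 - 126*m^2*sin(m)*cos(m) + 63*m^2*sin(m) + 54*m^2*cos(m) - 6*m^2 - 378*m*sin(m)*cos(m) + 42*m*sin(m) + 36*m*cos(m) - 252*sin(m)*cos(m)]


(1) = -20*p - 1
(2) = 12.93*b^2 + 11.64*b - 3.21
(3) = 2*q + 11/4
(4) = -4.22000000000000
(5) = -18*m^3*sin(m) + 21*m^3*cos(m) - 12*m^3 + 9*m^2*sin(m) + 117*m^2*cos(m) - 126*m^2*cos(2*m) - 27*m^2 + 90*m*sin(m) - 126*m*sin(2*m) + 150*m*cos(m) - 378*m*cos(2*m) - 12*m + 42*sin(m) - 189*sin(2*m) + 36*cos(m) - 252*cos(2*m)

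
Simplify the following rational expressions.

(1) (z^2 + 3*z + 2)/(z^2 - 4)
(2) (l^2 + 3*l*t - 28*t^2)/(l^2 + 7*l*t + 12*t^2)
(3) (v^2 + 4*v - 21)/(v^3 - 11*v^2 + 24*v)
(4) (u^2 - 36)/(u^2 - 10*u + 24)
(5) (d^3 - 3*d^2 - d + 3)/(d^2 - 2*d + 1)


(1) = (z + 1)/(z - 2)
(2) = (l^2 + 3*l*t - 28*t^2)/(l^2 + 7*l*t + 12*t^2)
(3) = (v + 7)/(v^2 - 8*v)
(4) = (u + 6)/(u - 4)
(5) = (d^2 - 2*d - 3)/(d - 1)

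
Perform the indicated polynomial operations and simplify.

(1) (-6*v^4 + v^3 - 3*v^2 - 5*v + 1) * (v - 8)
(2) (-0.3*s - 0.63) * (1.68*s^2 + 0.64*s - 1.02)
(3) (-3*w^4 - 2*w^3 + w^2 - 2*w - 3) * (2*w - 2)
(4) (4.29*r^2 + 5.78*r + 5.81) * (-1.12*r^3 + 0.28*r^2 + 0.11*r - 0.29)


(1) = -6*v^5 + 49*v^4 - 11*v^3 + 19*v^2 + 41*v - 8
(2) = -0.504*s^3 - 1.2504*s^2 - 0.0972*s + 0.6426
(3) = -6*w^5 + 2*w^4 + 6*w^3 - 6*w^2 - 2*w + 6
(4) = -4.8048*r^5 - 5.2724*r^4 - 4.4169*r^3 + 1.0185*r^2 - 1.0371*r - 1.6849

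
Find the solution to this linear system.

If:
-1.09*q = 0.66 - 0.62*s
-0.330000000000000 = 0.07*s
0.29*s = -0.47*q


Then:
No Solution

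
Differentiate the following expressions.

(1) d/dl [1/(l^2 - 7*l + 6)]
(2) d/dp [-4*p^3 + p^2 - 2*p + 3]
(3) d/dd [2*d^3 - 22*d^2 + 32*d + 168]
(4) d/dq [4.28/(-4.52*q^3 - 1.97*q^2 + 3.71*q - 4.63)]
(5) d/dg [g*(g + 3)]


(1) = (7 - 2*l)/(l^2 - 7*l + 6)^2
(2) = -12*p^2 + 2*p - 2
(3) = 6*d^2 - 44*d + 32
(4) = (58.0368*q^2 + 16.8632*q - 15.8788)/(4.52*q^3 + 1.97*q^2 - 3.71*q + 4.63)^2
(5) = 2*g + 3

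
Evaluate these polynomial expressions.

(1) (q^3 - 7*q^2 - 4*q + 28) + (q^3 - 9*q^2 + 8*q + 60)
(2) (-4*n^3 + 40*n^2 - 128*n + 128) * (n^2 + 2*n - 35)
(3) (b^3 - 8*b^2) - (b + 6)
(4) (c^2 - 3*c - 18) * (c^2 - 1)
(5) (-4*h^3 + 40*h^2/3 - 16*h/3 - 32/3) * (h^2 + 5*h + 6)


(1) = 2*q^3 - 16*q^2 + 4*q + 88
(2) = -4*n^5 + 32*n^4 + 92*n^3 - 1528*n^2 + 4736*n - 4480
(3) = b^3 - 8*b^2 - b - 6
(4) = c^4 - 3*c^3 - 19*c^2 + 3*c + 18
(5) = -4*h^5 - 20*h^4/3 + 112*h^3/3 + 128*h^2/3 - 256*h/3 - 64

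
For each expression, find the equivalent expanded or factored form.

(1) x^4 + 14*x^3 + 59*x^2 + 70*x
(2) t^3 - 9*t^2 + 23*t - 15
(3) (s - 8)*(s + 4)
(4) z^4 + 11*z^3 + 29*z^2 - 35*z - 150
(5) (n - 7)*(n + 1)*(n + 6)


(1) = x*(x + 2)*(x + 5)*(x + 7)
(2) = (t - 5)*(t - 3)*(t - 1)
(3) = s^2 - 4*s - 32
(4) = (z - 2)*(z + 3)*(z + 5)^2
(5) = n^3 - 43*n - 42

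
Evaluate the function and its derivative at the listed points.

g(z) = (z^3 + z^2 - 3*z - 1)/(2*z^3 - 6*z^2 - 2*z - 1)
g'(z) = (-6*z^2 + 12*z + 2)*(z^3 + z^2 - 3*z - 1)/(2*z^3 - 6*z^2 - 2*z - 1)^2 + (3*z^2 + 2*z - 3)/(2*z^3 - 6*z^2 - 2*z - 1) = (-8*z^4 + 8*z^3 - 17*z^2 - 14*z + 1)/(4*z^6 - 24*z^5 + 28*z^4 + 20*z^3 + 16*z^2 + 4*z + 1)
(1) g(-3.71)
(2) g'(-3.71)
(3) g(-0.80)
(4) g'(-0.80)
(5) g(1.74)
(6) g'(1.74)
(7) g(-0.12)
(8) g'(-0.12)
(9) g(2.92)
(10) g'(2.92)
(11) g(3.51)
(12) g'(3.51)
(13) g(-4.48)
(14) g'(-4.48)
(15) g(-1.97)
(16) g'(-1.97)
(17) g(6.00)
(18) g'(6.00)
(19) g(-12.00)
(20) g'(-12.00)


(1) = 0.15
(2) = -0.07
(3) = -0.36
(4) = -0.33
(5) = -0.17
(6) = -0.72
(7) = 0.74
(8) = 3.35
(9) = -2.88
(10) = -8.43
(11) = 9.69
(12) = -54.47
(13) = 0.20
(14) = -0.05
(15) = -0.03
(16) = -0.17
(17) = 1.15
(18) = -0.23
(19) = 0.36
(20) = -0.01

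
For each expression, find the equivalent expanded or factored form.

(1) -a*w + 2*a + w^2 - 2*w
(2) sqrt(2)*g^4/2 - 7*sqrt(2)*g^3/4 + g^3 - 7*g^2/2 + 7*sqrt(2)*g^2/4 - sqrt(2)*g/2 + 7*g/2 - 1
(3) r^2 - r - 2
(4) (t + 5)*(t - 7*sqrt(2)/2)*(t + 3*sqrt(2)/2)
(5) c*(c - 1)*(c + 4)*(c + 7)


(1) = (-a + w)*(w - 2)
(2) = (g - 2)*(g - 1)*(g - 1/2)*(sqrt(2)*g/2 + 1)
(3) = (r - 2)*(r + 1)
(4) = t^3 - 2*sqrt(2)*t^2 + 5*t^2 - 10*sqrt(2)*t - 21*t/2 - 105/2
(5) = c^4 + 10*c^3 + 17*c^2 - 28*c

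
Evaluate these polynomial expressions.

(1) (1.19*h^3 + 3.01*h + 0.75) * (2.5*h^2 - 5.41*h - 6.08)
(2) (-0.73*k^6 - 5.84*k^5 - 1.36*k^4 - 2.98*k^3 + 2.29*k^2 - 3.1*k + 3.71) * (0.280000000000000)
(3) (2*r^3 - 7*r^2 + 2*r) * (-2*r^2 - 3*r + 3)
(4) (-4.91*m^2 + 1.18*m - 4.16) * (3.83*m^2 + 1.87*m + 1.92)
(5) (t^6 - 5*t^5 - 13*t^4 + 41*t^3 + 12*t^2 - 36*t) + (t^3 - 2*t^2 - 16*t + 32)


(1) = 2.975*h^5 - 6.4379*h^4 + 0.2898*h^3 - 14.4091*h^2 - 22.3583*h - 4.56
(2) = -0.2044*k^6 - 1.6352*k^5 - 0.3808*k^4 - 0.8344*k^3 + 0.6412*k^2 - 0.868*k + 1.0388
(3) = -4*r^5 + 8*r^4 + 23*r^3 - 27*r^2 + 6*r
(4) = -18.8053*m^4 - 4.6623*m^3 - 23.1534*m^2 - 5.5136*m - 7.9872
(5) = t^6 - 5*t^5 - 13*t^4 + 42*t^3 + 10*t^2 - 52*t + 32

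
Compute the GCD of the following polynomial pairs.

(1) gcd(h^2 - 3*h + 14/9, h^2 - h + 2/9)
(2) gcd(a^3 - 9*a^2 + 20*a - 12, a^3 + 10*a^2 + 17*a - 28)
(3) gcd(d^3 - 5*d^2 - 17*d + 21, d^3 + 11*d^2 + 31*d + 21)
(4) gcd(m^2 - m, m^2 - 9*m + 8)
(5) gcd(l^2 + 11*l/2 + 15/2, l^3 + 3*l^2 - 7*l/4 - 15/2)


(1) = gcd((h - 7/3)*(h - 2/3), (h - 2/3)*(h - 1/3)) = h - 2/3
(2) = gcd((a - 6)*(a - 2)*(a - 1), (a - 1)*(a + 4)*(a + 7)) = a - 1
(3) = d + 3
(4) = gcd(m*(m - 1), (m - 8)*(m - 1)) = m - 1
(5) = l + 5/2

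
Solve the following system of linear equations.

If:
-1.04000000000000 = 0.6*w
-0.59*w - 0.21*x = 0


Then:
w = -1.73
x = 4.87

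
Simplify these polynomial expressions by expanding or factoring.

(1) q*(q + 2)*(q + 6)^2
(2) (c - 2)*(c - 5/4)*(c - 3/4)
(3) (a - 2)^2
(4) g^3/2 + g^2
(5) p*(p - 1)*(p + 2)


(1) = q^4 + 14*q^3 + 60*q^2 + 72*q
(2) = c^3 - 4*c^2 + 79*c/16 - 15/8
(3) = a^2 - 4*a + 4
(4) = g^2*(g/2 + 1)
(5) = p^3 + p^2 - 2*p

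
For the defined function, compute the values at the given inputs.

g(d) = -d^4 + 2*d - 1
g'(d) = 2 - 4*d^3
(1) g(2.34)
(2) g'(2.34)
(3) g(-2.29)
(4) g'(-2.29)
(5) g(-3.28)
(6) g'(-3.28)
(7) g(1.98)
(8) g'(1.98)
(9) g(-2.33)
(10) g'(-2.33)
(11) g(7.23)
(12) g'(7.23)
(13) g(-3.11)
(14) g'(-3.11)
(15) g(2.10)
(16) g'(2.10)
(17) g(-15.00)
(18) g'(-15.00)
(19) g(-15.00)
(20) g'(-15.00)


(1) = -26.30
(2) = -49.25
(3) = -33.08
(4) = 50.04
(5) = -123.30
(6) = 143.15
(7) = -12.41
(8) = -29.05
(9) = -35.13
(10) = 52.60
(11) = -2719.00
(12) = -1509.73
(13) = -100.77
(14) = 122.32
(15) = -16.25
(16) = -35.04
(17) = -50656.00
(18) = 13502.00
(19) = -50656.00
(20) = 13502.00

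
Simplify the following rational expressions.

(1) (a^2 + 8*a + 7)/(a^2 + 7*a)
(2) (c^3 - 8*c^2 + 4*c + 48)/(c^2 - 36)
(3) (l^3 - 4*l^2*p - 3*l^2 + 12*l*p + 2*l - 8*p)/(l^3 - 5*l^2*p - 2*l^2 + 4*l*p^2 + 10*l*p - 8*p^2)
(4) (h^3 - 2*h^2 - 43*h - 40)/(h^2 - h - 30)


(1) = (a + 1)/a
(2) = (c^2 - 2*c - 8)/(c + 6)
(3) = (1 - l)/(-l + p)
(4) = (h^2 - 7*h - 8)/(h - 6)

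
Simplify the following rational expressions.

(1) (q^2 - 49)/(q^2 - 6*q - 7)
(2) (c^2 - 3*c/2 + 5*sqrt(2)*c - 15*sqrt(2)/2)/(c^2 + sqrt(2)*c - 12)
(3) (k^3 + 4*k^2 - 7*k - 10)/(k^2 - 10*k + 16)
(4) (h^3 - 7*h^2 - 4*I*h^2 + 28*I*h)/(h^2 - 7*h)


(1) = (q + 7)/(q + 1)
(2) = (2*c^2 + c*(-3 + 10*sqrt(2)) - 15*sqrt(2))/(2*c^2 + 2*sqrt(2)*c - 24)
(3) = (k^2 + 6*k + 5)/(k - 8)
(4) = h - 4*I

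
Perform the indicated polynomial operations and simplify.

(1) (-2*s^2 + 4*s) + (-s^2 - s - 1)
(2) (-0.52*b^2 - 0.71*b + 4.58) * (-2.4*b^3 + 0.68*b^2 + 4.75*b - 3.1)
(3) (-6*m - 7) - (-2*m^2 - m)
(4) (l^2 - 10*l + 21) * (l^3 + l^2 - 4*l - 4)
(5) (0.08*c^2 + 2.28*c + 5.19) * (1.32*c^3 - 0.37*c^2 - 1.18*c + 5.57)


(1) = -3*s^2 + 3*s - 1
(2) = 1.248*b^5 + 1.3504*b^4 - 13.9448*b^3 + 1.3539*b^2 + 23.956*b - 14.198
(3) = 2*m^2 - 5*m - 7
(4) = l^5 - 9*l^4 + 7*l^3 + 57*l^2 - 44*l - 84
(5) = 0.1056*c^5 + 2.98*c^4 + 5.9128*c^3 - 4.1651*c^2 + 6.5754*c + 28.9083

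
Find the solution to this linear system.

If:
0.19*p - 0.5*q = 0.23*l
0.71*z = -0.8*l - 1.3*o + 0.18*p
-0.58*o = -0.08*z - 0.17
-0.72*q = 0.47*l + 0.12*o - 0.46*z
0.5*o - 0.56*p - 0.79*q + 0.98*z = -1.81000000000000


Then:
l = -1.75
o = 0.56
p = 3.89
q = 2.28
z = 1.93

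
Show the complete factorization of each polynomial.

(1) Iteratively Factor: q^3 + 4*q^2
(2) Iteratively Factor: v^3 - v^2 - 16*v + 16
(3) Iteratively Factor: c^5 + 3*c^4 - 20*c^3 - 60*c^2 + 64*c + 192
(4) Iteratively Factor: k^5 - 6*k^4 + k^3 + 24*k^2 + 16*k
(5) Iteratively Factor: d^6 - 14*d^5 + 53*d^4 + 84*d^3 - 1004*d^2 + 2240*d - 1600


(1) = (q)*(q^2 + 4*q) = q^2*(q + 4)
(2) = (v - 1)*(v^2 - 16) = (v - 4)*(v - 1)*(v + 4)
(3) = (c - 4)*(c^4 + 7*c^3 + 8*c^2 - 28*c - 48) = (c - 4)*(c - 2)*(c^3 + 9*c^2 + 26*c + 24) = (c - 4)*(c - 2)*(c + 4)*(c^2 + 5*c + 6) = (c - 4)*(c - 2)*(c + 3)*(c + 4)*(c + 2)
(4) = (k - 4)*(k^4 - 2*k^3 - 7*k^2 - 4*k) = (k - 4)^2*(k^3 + 2*k^2 + k) = (k - 4)^2*(k + 1)*(k^2 + k) = k*(k - 4)^2*(k + 1)*(k + 1)
(5) = (d + 4)*(d^5 - 18*d^4 + 125*d^3 - 416*d^2 + 660*d - 400) = (d - 5)*(d + 4)*(d^4 - 13*d^3 + 60*d^2 - 116*d + 80) = (d - 5)*(d - 2)*(d + 4)*(d^3 - 11*d^2 + 38*d - 40) = (d - 5)*(d - 2)^2*(d + 4)*(d^2 - 9*d + 20) = (d - 5)*(d - 4)*(d - 2)^2*(d + 4)*(d - 5)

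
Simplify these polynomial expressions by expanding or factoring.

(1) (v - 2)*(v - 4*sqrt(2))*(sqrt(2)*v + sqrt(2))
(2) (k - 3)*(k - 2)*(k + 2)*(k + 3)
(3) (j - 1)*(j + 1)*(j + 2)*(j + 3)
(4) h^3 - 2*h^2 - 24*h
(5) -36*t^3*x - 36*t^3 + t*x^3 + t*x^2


(1) = sqrt(2)*v^3 - 8*v^2 - sqrt(2)*v^2 - 2*sqrt(2)*v + 8*v + 16
(2) = k^4 - 13*k^2 + 36
(3) = j^4 + 5*j^3 + 5*j^2 - 5*j - 6
(4) = h*(h - 6)*(h + 4)
(5) = (-6*t + x)*(6*t + x)*(t*x + t)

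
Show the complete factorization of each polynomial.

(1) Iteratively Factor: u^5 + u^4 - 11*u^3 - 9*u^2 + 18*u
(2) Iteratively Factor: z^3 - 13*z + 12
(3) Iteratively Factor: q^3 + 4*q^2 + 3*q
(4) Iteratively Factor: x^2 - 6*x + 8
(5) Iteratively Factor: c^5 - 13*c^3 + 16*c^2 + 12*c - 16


(1) = (u + 2)*(u^4 - u^3 - 9*u^2 + 9*u) = (u + 2)*(u + 3)*(u^3 - 4*u^2 + 3*u) = (u - 3)*(u + 2)*(u + 3)*(u^2 - u) = (u - 3)*(u - 1)*(u + 2)*(u + 3)*(u)
(2) = (z - 3)*(z^2 + 3*z - 4) = (z - 3)*(z + 4)*(z - 1)
(3) = (q + 3)*(q^2 + q) = (q + 1)*(q + 3)*(q)
(4) = (x - 4)*(x - 2)
(5) = (c - 2)*(c^4 + 2*c^3 - 9*c^2 - 2*c + 8) = (c - 2)^2*(c^3 + 4*c^2 - c - 4) = (c - 2)^2*(c - 1)*(c^2 + 5*c + 4) = (c - 2)^2*(c - 1)*(c + 4)*(c + 1)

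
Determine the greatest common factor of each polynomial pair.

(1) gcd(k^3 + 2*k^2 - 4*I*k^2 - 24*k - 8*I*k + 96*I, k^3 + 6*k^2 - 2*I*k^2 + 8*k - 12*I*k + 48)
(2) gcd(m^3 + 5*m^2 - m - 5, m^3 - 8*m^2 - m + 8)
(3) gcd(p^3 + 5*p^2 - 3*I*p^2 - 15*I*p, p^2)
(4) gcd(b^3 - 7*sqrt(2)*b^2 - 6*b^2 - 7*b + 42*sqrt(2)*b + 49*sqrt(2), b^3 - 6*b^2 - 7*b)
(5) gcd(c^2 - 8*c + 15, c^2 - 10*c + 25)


(1) = gcd((k - 4)*(k + 6)*(k - 4*I), (k + 6)*(k - 4*I)*(k + 2*I)) = k^2 + k*(6 - 4*I) - 24*I
(2) = m^2 - 1
(3) = gcd(p*(p + 5)*(p - 3*I), p^2) = p
(4) = b^2 - 6*b - 7
(5) = c - 5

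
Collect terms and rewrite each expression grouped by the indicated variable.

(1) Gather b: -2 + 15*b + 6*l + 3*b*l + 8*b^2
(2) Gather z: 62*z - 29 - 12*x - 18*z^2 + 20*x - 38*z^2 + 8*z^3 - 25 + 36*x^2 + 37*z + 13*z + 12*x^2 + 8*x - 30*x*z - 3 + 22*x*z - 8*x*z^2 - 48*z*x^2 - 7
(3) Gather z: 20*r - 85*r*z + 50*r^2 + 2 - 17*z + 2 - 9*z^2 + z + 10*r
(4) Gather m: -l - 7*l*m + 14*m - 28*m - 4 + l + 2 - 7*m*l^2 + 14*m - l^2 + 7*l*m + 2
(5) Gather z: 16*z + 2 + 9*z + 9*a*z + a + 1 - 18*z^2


(1) = 8*b^2 + b*(3*l + 15) + 6*l - 2
(2) = 48*x^2 + 16*x + 8*z^3 + z^2*(-8*x - 56) + z*(-48*x^2 - 8*x + 112) - 64
(3) = 50*r^2 + 30*r - 9*z^2 + z*(-85*r - 16) + 4
(4) = -7*l^2*m - l^2
(5) = a - 18*z^2 + z*(9*a + 25) + 3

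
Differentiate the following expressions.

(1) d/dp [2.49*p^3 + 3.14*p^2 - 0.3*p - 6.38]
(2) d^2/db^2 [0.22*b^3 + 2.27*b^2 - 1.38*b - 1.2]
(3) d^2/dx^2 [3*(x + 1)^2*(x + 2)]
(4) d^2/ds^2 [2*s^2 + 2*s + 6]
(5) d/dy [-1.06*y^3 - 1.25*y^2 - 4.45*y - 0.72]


(1) = 7.47*p^2 + 6.28*p - 0.3
(2) = 1.32*b + 4.54
(3) = 18*x + 24
(4) = 4
(5) = -3.18*y^2 - 2.5*y - 4.45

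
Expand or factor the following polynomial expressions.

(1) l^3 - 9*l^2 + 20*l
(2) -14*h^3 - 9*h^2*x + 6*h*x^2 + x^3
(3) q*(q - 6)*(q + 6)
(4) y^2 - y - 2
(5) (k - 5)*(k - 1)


(1) = l*(l - 5)*(l - 4)
(2) = (-2*h + x)*(h + x)*(7*h + x)
(3) = q^3 - 36*q
(4) = (y - 2)*(y + 1)
(5) = k^2 - 6*k + 5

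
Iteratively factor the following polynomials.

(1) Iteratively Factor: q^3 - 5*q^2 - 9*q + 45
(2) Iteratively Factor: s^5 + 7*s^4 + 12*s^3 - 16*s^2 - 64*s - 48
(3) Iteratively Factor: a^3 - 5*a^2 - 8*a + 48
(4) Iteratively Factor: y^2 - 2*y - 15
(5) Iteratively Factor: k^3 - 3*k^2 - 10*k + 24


(1) = (q - 3)*(q^2 - 2*q - 15) = (q - 5)*(q - 3)*(q + 3)
(2) = (s + 3)*(s^4 + 4*s^3 - 16*s - 16) = (s + 2)*(s + 3)*(s^3 + 2*s^2 - 4*s - 8) = (s + 2)^2*(s + 3)*(s^2 - 4) = (s - 2)*(s + 2)^2*(s + 3)*(s + 2)
(3) = (a + 3)*(a^2 - 8*a + 16) = (a - 4)*(a + 3)*(a - 4)
(4) = (y + 3)*(y - 5)
(5) = (k + 3)*(k^2 - 6*k + 8) = (k - 2)*(k + 3)*(k - 4)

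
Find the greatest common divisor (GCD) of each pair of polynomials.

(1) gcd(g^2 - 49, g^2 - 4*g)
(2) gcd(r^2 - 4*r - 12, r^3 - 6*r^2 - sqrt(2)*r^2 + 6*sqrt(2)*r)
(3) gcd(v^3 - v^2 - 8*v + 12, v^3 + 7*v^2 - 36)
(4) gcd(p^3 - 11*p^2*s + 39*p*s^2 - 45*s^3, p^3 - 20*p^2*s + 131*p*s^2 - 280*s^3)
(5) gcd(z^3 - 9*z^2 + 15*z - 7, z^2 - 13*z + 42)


(1) = gcd((g - 7)*(g + 7), g*(g - 4)) = 1
(2) = gcd((r - 6)*(r + 2), r*(r - 6)*(r - sqrt(2))) = r - 6
(3) = gcd((v - 2)^2*(v + 3), (v - 2)*(v + 3)*(v + 6)) = v^2 + v - 6
(4) = gcd((p - 5*s)*(p - 3*s)^2, (p - 8*s)*(p - 7*s)*(p - 5*s)) = p - 5*s
(5) = z - 7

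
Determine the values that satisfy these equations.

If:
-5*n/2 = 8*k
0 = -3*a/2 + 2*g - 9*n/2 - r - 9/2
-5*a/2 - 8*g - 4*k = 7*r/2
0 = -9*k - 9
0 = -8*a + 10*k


Then:
a = -5/4
g = 1779/400
k = -1
n = 16/5
r = -813/100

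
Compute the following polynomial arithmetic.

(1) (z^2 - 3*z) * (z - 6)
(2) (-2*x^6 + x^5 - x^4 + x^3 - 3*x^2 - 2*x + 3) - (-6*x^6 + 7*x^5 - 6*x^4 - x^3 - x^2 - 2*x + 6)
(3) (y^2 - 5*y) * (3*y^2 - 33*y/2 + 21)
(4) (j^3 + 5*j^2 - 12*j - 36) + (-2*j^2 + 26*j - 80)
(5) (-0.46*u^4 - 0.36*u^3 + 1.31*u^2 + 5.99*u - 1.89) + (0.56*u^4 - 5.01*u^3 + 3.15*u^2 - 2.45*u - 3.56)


(1) = z^3 - 9*z^2 + 18*z
(2) = 4*x^6 - 6*x^5 + 5*x^4 + 2*x^3 - 2*x^2 - 3
(3) = 3*y^4 - 63*y^3/2 + 207*y^2/2 - 105*y
(4) = j^3 + 3*j^2 + 14*j - 116
(5) = 0.1*u^4 - 5.37*u^3 + 4.46*u^2 + 3.54*u - 5.45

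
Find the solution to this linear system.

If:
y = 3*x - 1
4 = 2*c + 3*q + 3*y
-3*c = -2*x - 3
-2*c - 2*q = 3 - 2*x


Then:
c = 59/34
q = -145/68
x = 75/68
y = 157/68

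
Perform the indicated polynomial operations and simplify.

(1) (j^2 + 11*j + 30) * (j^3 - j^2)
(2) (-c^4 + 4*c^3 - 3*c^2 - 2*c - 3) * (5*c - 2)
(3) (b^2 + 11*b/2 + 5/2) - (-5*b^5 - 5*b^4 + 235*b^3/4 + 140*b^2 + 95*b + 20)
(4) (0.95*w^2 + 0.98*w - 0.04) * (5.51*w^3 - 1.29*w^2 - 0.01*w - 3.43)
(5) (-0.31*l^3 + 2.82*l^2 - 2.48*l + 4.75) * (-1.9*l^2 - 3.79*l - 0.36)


(1) = j^5 + 10*j^4 + 19*j^3 - 30*j^2
(2) = -5*c^5 + 22*c^4 - 23*c^3 - 4*c^2 - 11*c + 6
(3) = 5*b^5 + 5*b^4 - 235*b^3/4 - 139*b^2 - 179*b/2 - 35/2
(4) = 5.2345*w^5 + 4.1743*w^4 - 1.4941*w^3 - 3.2167*w^2 - 3.361*w + 0.1372
(5) = 0.589*l^5 - 4.1831*l^4 - 5.8642*l^3 - 0.641*l^2 - 17.1097*l - 1.71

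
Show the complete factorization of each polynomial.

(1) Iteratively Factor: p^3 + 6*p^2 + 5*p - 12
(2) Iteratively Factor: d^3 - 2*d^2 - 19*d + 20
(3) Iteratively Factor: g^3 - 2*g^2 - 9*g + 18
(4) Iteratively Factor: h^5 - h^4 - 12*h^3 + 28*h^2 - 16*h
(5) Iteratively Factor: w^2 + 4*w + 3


(1) = (p + 3)*(p^2 + 3*p - 4) = (p - 1)*(p + 3)*(p + 4)
(2) = (d + 4)*(d^2 - 6*d + 5) = (d - 1)*(d + 4)*(d - 5)
(3) = (g - 3)*(g^2 + g - 6) = (g - 3)*(g + 3)*(g - 2)
(4) = (h - 1)*(h^4 - 12*h^2 + 16*h) = h*(h - 1)*(h^3 - 12*h + 16) = h*(h - 2)*(h - 1)*(h^2 + 2*h - 8) = h*(h - 2)*(h - 1)*(h + 4)*(h - 2)
(5) = (w + 1)*(w + 3)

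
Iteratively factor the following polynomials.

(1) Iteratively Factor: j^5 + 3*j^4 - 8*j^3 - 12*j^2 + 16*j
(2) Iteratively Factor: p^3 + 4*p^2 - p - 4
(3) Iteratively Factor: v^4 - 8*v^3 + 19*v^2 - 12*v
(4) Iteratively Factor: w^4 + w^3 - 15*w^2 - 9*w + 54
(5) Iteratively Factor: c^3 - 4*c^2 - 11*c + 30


(1) = (j + 2)*(j^4 + j^3 - 10*j^2 + 8*j) = j*(j + 2)*(j^3 + j^2 - 10*j + 8) = j*(j + 2)*(j + 4)*(j^2 - 3*j + 2) = j*(j - 1)*(j + 2)*(j + 4)*(j - 2)
(2) = (p + 4)*(p^2 - 1) = (p + 1)*(p + 4)*(p - 1)
(3) = (v - 3)*(v^3 - 5*v^2 + 4*v) = (v - 3)*(v - 1)*(v^2 - 4*v) = (v - 4)*(v - 3)*(v - 1)*(v)
(4) = (w + 3)*(w^3 - 2*w^2 - 9*w + 18) = (w + 3)^2*(w^2 - 5*w + 6) = (w - 3)*(w + 3)^2*(w - 2)
(5) = (c - 2)*(c^2 - 2*c - 15) = (c - 5)*(c - 2)*(c + 3)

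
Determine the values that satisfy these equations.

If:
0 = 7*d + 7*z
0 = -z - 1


Then:
d = 1
z = -1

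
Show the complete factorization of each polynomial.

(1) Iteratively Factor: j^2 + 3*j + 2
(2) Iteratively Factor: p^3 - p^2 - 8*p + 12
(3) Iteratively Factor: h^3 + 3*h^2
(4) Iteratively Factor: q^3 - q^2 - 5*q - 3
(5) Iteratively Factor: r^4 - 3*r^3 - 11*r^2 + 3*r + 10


(1) = (j + 2)*(j + 1)
(2) = (p + 3)*(p^2 - 4*p + 4) = (p - 2)*(p + 3)*(p - 2)
(3) = (h)*(h^2 + 3*h) = h^2*(h + 3)
(4) = (q + 1)*(q^2 - 2*q - 3) = (q + 1)^2*(q - 3)
(5) = (r - 1)*(r^3 - 2*r^2 - 13*r - 10) = (r - 1)*(r + 1)*(r^2 - 3*r - 10) = (r - 5)*(r - 1)*(r + 1)*(r + 2)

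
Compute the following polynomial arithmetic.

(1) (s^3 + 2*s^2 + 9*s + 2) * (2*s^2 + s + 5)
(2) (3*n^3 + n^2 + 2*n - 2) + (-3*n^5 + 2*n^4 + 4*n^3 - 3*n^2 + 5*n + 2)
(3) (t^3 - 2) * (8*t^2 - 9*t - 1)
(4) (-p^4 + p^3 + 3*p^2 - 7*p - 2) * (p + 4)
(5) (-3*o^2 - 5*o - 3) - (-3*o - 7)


(1) = 2*s^5 + 5*s^4 + 25*s^3 + 23*s^2 + 47*s + 10
(2) = -3*n^5 + 2*n^4 + 7*n^3 - 2*n^2 + 7*n
(3) = 8*t^5 - 9*t^4 - t^3 - 16*t^2 + 18*t + 2
(4) = -p^5 - 3*p^4 + 7*p^3 + 5*p^2 - 30*p - 8
(5) = -3*o^2 - 2*o + 4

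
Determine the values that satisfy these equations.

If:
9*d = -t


Then:
d = -t/9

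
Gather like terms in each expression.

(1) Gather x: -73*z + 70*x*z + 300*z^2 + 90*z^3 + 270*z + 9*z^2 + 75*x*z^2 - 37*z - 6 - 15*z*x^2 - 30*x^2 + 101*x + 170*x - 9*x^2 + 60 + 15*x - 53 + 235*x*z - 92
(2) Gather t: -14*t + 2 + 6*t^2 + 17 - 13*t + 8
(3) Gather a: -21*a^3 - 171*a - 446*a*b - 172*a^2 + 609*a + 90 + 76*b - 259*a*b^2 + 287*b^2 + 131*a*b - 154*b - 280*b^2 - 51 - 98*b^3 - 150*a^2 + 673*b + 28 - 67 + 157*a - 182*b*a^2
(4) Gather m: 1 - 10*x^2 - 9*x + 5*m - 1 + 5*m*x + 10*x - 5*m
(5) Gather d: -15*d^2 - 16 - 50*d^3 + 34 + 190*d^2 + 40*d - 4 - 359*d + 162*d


(1) = x^2*(-15*z - 39) + x*(75*z^2 + 305*z + 286) + 90*z^3 + 309*z^2 + 160*z - 91
(2) = 6*t^2 - 27*t + 27
(3) = -21*a^3 + a^2*(-182*b - 322) + a*(-259*b^2 - 315*b + 595) - 98*b^3 + 7*b^2 + 595*b
(4) = 5*m*x - 10*x^2 + x
(5) = -50*d^3 + 175*d^2 - 157*d + 14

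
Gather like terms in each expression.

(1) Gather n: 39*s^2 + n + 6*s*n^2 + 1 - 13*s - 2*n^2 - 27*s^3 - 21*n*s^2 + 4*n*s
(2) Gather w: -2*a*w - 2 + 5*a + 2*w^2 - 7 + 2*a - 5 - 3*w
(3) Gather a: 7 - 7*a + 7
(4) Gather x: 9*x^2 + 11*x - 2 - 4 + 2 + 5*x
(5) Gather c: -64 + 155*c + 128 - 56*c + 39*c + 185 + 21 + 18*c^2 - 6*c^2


(1) = n^2*(6*s - 2) + n*(-21*s^2 + 4*s + 1) - 27*s^3 + 39*s^2 - 13*s + 1
(2) = 7*a + 2*w^2 + w*(-2*a - 3) - 14
(3) = 14 - 7*a
(4) = 9*x^2 + 16*x - 4
(5) = 12*c^2 + 138*c + 270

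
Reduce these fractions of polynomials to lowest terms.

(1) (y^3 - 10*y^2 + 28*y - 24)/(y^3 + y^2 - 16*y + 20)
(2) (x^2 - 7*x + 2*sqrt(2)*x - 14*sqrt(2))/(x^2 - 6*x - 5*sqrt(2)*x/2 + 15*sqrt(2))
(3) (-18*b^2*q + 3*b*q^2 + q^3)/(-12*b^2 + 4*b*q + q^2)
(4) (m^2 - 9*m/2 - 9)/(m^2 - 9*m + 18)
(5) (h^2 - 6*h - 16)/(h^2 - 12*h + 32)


(1) = (y - 6)/(y + 5)
(2) = (2*x^2 + x*(-14 + 4*sqrt(2)) - 28*sqrt(2))/(2*x^2 + x*(-12 - 5*sqrt(2)) + 30*sqrt(2))
(3) = (-3*b*q + q^2)/(-2*b + q)
(4) = (2*m + 3)/(2*m - 6)
(5) = (h + 2)/(h - 4)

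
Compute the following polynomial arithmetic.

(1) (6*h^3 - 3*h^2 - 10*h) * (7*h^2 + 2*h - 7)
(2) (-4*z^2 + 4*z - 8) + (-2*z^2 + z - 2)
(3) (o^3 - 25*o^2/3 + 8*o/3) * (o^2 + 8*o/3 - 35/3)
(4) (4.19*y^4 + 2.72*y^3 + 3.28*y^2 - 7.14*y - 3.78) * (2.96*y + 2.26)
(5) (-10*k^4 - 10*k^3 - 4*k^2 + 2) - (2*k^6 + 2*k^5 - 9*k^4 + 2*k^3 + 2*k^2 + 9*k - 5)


(1) = 42*h^5 - 9*h^4 - 118*h^3 + h^2 + 70*h
(2) = -6*z^2 + 5*z - 10
(3) = o^5 - 17*o^4/3 - 281*o^3/9 + 313*o^2/3 - 280*o/9
(4) = 12.4024*y^5 + 17.5206*y^4 + 15.856*y^3 - 13.7216*y^2 - 27.3252*y - 8.5428
(5) = -2*k^6 - 2*k^5 - k^4 - 12*k^3 - 6*k^2 - 9*k + 7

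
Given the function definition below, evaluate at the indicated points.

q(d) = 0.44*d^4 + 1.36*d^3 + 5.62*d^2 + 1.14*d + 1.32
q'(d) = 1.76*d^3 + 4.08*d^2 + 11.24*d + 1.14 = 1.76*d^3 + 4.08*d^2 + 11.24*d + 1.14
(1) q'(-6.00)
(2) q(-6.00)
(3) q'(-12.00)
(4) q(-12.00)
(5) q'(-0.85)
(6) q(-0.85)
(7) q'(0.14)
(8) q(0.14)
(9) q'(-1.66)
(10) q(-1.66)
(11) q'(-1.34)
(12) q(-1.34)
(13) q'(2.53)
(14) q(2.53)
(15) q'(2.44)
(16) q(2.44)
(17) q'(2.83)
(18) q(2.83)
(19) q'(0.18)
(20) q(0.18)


(1) = -299.58
(2) = 473.28
(3) = -2587.50
(4) = 7570.68
(5) = -6.55
(6) = 3.81
(7) = 2.80
(8) = 1.59
(9) = -14.33
(10) = 12.03
(11) = -10.83
(12) = 8.03
(13) = 84.19
(14) = 80.23
(15) = 78.42
(16) = 72.91
(17) = 105.52
(18) = 108.60
(19) = 3.31
(20) = 1.72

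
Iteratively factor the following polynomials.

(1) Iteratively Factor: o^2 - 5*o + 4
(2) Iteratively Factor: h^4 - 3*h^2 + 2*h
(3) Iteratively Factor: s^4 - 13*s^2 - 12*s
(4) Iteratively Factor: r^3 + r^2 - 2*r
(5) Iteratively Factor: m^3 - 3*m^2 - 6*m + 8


(1) = (o - 4)*(o - 1)
(2) = (h - 1)*(h^3 + h^2 - 2*h) = (h - 1)^2*(h^2 + 2*h) = h*(h - 1)^2*(h + 2)
(3) = (s)*(s^3 - 13*s - 12) = s*(s + 3)*(s^2 - 3*s - 4) = s*(s + 1)*(s + 3)*(s - 4)
(4) = (r - 1)*(r^2 + 2*r) = (r - 1)*(r + 2)*(r)
(5) = (m - 4)*(m^2 + m - 2) = (m - 4)*(m + 2)*(m - 1)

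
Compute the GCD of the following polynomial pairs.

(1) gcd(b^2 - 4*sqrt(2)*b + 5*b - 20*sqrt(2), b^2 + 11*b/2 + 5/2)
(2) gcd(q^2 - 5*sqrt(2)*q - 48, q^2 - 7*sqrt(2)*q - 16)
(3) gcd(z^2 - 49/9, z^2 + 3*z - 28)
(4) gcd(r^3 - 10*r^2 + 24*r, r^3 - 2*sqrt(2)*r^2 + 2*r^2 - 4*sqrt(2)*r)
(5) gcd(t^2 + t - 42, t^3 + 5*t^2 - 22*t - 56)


(1) = b + 5
(2) = q - 8*sqrt(2)
(3) = gcd((z - 7/3)*(z + 7/3), (z - 4)*(z + 7)) = 1
(4) = gcd(r*(r - 6)*(r - 4), r*(r + 2)*(r - 2*sqrt(2))) = r
(5) = gcd((t - 6)*(t + 7), (t - 4)*(t + 2)*(t + 7)) = t + 7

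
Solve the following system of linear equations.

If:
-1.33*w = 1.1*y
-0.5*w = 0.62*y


Then:
w = 0.00
y = 0.00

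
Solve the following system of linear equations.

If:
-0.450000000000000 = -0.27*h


Then:
h = 1.67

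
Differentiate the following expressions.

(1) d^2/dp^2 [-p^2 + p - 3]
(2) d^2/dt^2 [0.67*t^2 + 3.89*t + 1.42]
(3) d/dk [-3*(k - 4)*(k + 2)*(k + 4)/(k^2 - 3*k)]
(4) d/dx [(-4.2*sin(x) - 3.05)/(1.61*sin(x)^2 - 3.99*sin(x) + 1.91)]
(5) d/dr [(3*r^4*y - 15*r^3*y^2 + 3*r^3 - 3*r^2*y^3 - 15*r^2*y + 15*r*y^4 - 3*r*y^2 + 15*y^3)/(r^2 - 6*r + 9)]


(1) = -2
(2) = 1.34000000000000
(3) = 3*(-k^4 + 6*k^3 - 10*k^2 - 64*k + 96)/(k^2*(k^2 - 6*k + 9))
(4) = (6.762*sin(x)^2 + 9.821*sin(x) - 20.1915)*cos(x)/(2.5921*sin(x)^4 - 12.8478*sin(x)^3 + 22.0703*sin(x)^2 - 15.2418*sin(x) + 3.6481)
(5) = 3*(2*r^4*y - 5*r^3*y^2 - 12*r^3*y + r^3 + 45*r^2*y^2 - 9*r^2 - 5*r*y^4 + 6*r*y^3 + r*y^2 + 30*r*y - 15*y^4 - 10*y^3 + 3*y^2)/(r^3 - 9*r^2 + 27*r - 27)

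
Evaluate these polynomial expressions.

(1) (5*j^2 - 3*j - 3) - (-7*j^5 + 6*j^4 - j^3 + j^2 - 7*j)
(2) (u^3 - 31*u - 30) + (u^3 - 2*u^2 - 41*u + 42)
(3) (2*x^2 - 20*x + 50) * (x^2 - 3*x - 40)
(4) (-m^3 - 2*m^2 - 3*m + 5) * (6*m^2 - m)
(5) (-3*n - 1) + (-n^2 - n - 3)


(1) = 7*j^5 - 6*j^4 + j^3 + 4*j^2 + 4*j - 3
(2) = 2*u^3 - 2*u^2 - 72*u + 12
(3) = 2*x^4 - 26*x^3 + 30*x^2 + 650*x - 2000
(4) = -6*m^5 - 11*m^4 - 16*m^3 + 33*m^2 - 5*m
(5) = -n^2 - 4*n - 4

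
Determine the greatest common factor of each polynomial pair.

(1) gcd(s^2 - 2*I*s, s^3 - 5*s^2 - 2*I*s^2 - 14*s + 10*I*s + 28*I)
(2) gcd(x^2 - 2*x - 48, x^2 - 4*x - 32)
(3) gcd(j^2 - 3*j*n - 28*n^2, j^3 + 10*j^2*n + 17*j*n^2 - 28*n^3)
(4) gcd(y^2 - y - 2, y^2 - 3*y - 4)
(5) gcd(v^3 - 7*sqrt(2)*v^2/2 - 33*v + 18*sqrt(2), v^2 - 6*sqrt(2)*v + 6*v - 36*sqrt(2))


(1) = gcd(s*(s - 2*I), (s - 7)*(s + 2)*(s - 2*I)) = s - 2*I
(2) = gcd((x - 8)*(x + 6), (x - 8)*(x + 4)) = x - 8
(3) = j + 4*n
(4) = gcd((y - 2)*(y + 1), (y - 4)*(y + 1)) = y + 1
(5) = gcd((v - 6*sqrt(2))*(v - sqrt(2)/2)*(v + 3*sqrt(2)), (v + 6)*(v - 6*sqrt(2))) = v - 6*sqrt(2)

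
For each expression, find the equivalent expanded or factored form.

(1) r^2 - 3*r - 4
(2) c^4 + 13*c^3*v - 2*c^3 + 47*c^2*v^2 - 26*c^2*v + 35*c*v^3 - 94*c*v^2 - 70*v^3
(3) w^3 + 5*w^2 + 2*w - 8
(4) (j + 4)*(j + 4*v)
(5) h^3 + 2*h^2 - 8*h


(1) = (r - 4)*(r + 1)
(2) = (c - 2)*(c + v)*(c + 5*v)*(c + 7*v)
(3) = (w - 1)*(w + 2)*(w + 4)
(4) = j^2 + 4*j*v + 4*j + 16*v
(5) = h*(h - 2)*(h + 4)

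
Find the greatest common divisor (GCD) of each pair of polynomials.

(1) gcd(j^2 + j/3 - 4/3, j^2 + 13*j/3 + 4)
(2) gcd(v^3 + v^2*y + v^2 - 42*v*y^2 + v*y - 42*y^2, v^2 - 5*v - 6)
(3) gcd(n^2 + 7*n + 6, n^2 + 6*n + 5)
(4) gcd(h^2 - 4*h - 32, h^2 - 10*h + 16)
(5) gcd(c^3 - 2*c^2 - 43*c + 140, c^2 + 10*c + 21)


(1) = j + 4/3
(2) = v + 1
(3) = n + 1
(4) = gcd((h - 8)*(h + 4), (h - 8)*(h - 2)) = h - 8
(5) = gcd((c - 5)*(c - 4)*(c + 7), (c + 3)*(c + 7)) = c + 7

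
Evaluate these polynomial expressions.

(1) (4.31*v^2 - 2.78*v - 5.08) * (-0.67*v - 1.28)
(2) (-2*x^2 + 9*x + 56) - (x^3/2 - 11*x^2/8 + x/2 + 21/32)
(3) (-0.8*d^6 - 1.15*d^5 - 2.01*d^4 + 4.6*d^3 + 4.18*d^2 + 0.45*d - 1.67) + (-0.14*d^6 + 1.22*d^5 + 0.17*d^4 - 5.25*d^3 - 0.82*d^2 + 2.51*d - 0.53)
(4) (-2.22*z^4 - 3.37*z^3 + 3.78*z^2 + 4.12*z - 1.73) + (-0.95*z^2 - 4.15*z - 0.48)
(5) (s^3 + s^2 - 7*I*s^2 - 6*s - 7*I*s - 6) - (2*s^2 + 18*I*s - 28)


(1) = -2.8877*v^3 - 3.6542*v^2 + 6.962*v + 6.5024
(2) = -x^3/2 - 5*x^2/8 + 17*x/2 + 1771/32
(3) = -0.94*d^6 + 0.07*d^5 - 1.84*d^4 - 0.65*d^3 + 3.36*d^2 + 2.96*d - 2.2
(4) = -2.22*z^4 - 3.37*z^3 + 2.83*z^2 - 0.03*z - 2.21
(5) = s^3 - s^2 - 7*I*s^2 - 6*s - 25*I*s + 22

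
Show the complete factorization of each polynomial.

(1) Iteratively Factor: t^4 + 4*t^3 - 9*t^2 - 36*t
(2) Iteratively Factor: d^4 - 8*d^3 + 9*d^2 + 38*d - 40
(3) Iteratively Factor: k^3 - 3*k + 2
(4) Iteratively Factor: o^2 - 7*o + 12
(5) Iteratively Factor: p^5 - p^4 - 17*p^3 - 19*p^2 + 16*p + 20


(1) = (t - 3)*(t^3 + 7*t^2 + 12*t) = (t - 3)*(t + 4)*(t^2 + 3*t) = t*(t - 3)*(t + 4)*(t + 3)
(2) = (d - 4)*(d^3 - 4*d^2 - 7*d + 10) = (d - 4)*(d + 2)*(d^2 - 6*d + 5) = (d - 4)*(d - 1)*(d + 2)*(d - 5)
(3) = (k - 1)*(k^2 + k - 2) = (k - 1)*(k + 2)*(k - 1)
(4) = (o - 3)*(o - 4)
(5) = (p + 2)*(p^4 - 3*p^3 - 11*p^2 + 3*p + 10) = (p - 5)*(p + 2)*(p^3 + 2*p^2 - p - 2) = (p - 5)*(p + 2)^2*(p^2 - 1) = (p - 5)*(p + 1)*(p + 2)^2*(p - 1)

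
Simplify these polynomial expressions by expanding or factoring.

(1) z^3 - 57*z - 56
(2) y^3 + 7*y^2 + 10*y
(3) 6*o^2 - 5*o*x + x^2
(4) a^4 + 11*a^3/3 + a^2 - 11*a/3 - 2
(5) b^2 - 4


(1) = (z - 8)*(z + 1)*(z + 7)
(2) = y*(y + 2)*(y + 5)
(3) = (-3*o + x)*(-2*o + x)
(4) = (a - 1)*(a + 2/3)*(a + 1)*(a + 3)
(5) = (b - 2)*(b + 2)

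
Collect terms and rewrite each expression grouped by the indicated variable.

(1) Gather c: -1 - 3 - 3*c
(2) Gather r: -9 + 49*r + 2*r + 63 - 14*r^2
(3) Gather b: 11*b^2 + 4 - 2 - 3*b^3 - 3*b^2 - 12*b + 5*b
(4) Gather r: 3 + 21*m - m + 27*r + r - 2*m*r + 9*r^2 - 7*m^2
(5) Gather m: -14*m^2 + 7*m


(1) = -3*c - 4
(2) = -14*r^2 + 51*r + 54
(3) = -3*b^3 + 8*b^2 - 7*b + 2
(4) = -7*m^2 + 20*m + 9*r^2 + r*(28 - 2*m) + 3
(5) = -14*m^2 + 7*m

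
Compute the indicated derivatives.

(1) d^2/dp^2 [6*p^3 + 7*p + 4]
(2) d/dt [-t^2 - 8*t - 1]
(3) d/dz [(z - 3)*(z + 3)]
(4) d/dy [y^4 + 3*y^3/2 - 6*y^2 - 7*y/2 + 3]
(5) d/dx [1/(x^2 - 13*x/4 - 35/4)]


(1) = 36*p
(2) = -2*t - 8
(3) = 2*z
(4) = 4*y^3 + 9*y^2/2 - 12*y - 7/2
(5) = 4*(13 - 8*x)/(-4*x^2 + 13*x + 35)^2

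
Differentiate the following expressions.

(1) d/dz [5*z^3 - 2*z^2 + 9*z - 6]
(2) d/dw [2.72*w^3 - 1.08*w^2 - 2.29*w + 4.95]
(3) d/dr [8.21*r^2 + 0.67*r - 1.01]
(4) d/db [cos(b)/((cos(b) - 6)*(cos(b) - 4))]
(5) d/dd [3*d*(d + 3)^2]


(1) = 15*z^2 - 4*z + 9
(2) = 8.16*w^2 - 2.16*w - 2.29
(3) = 16.42*r + 0.67
(4) = (cos(b)^2 - 24)*sin(b)/((cos(b) - 6)^2*(cos(b) - 4)^2)
(5) = 9*(d + 1)*(d + 3)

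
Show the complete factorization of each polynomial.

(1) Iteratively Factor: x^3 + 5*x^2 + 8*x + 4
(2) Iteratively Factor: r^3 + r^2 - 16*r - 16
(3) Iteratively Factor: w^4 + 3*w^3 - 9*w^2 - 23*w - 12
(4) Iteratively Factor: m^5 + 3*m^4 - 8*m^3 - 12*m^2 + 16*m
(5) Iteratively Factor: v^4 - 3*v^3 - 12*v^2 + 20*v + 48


(1) = (x + 2)*(x^2 + 3*x + 2) = (x + 2)^2*(x + 1)
(2) = (r + 1)*(r^2 - 16) = (r - 4)*(r + 1)*(r + 4)
(3) = (w + 4)*(w^3 - w^2 - 5*w - 3) = (w + 1)*(w + 4)*(w^2 - 2*w - 3) = (w + 1)^2*(w + 4)*(w - 3)
(4) = (m - 1)*(m^4 + 4*m^3 - 4*m^2 - 16*m) = m*(m - 1)*(m^3 + 4*m^2 - 4*m - 16) = m*(m - 1)*(m + 4)*(m^2 - 4) = m*(m - 2)*(m - 1)*(m + 4)*(m + 2)
(5) = (v - 3)*(v^3 - 12*v - 16) = (v - 3)*(v + 2)*(v^2 - 2*v - 8) = (v - 3)*(v + 2)^2*(v - 4)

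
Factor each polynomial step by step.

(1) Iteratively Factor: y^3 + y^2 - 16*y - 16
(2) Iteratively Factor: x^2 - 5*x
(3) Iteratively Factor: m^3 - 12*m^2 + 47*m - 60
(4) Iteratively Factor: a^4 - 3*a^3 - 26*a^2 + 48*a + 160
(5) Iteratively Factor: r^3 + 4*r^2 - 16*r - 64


(1) = (y - 4)*(y^2 + 5*y + 4) = (y - 4)*(y + 4)*(y + 1)
(2) = (x - 5)*(x)
(3) = (m - 4)*(m^2 - 8*m + 15) = (m - 5)*(m - 4)*(m - 3)
(4) = (a + 2)*(a^3 - 5*a^2 - 16*a + 80) = (a + 2)*(a + 4)*(a^2 - 9*a + 20) = (a - 4)*(a + 2)*(a + 4)*(a - 5)
(5) = (r + 4)*(r^2 - 16) = (r + 4)^2*(r - 4)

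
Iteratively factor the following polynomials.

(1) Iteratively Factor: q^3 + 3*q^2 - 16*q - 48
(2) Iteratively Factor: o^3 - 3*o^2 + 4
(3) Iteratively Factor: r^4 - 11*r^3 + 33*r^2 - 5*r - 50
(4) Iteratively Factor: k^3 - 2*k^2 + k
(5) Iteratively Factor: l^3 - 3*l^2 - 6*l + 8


(1) = (q + 4)*(q^2 - q - 12) = (q - 4)*(q + 4)*(q + 3)
(2) = (o + 1)*(o^2 - 4*o + 4) = (o - 2)*(o + 1)*(o - 2)
(3) = (r - 5)*(r^3 - 6*r^2 + 3*r + 10) = (r - 5)*(r + 1)*(r^2 - 7*r + 10) = (r - 5)^2*(r + 1)*(r - 2)
(4) = (k - 1)*(k^2 - k) = (k - 1)^2*(k)
(5) = (l - 1)*(l^2 - 2*l - 8) = (l - 4)*(l - 1)*(l + 2)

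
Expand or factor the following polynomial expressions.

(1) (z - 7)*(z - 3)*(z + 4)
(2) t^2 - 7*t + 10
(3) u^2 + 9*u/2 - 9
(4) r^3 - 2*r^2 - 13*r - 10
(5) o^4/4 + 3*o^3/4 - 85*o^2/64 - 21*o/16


(1) = z^3 - 6*z^2 - 19*z + 84
(2) = (t - 5)*(t - 2)
(3) = (u - 3/2)*(u + 6)
(4) = (r - 5)*(r + 1)*(r + 2)
(5) = o*(o/4 + 1)*(o - 7/4)*(o + 3/4)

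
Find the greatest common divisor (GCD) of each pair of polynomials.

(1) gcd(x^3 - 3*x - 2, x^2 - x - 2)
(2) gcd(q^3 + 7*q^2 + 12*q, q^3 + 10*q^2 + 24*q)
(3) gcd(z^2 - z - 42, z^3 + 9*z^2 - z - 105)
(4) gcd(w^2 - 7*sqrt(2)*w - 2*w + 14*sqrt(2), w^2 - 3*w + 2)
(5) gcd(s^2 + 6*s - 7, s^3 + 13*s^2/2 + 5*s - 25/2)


(1) = x^2 - x - 2
(2) = gcd(q*(q + 3)*(q + 4), q*(q + 4)*(q + 6)) = q^2 + 4*q
(3) = gcd((z - 7)*(z + 6), (z - 3)*(z + 5)*(z + 7)) = 1
(4) = w - 2
(5) = gcd((s - 1)*(s + 7), (s - 1)*(s + 5/2)*(s + 5)) = s - 1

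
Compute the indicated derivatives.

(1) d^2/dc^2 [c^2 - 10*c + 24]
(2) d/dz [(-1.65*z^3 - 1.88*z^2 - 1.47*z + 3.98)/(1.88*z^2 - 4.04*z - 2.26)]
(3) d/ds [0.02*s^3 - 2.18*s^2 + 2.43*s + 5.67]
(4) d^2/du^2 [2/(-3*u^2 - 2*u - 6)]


(1) = 2
(2) = (-3.102*z^4 + 13.332*z^3 + 21.5458*z^2 - 6.4672*z + 19.4014)/(3.5344*z^4 - 15.1904*z^3 + 7.824*z^2 + 18.2608*z + 5.1076)
(3) = 0.06*s^2 - 4.36*s + 2.43
(4) = 4*(9*u^2 + 6*u - 4*(3*u + 1)^2 + 18)/(3*u^2 + 2*u + 6)^3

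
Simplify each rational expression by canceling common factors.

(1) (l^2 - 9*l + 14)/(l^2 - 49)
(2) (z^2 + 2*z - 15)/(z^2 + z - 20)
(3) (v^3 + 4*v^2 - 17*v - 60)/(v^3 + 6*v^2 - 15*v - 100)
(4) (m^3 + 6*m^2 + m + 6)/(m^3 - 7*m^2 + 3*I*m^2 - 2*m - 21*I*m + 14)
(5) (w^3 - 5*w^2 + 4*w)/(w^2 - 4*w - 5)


(1) = (l - 2)/(l + 7)
(2) = (z - 3)/(z - 4)
(3) = (v + 3)/(v + 5)
(4) = (m^2 + m*(6 - I) - 6*I)/(m^2 + m*(-7 + 2*I) - 14*I)
(5) = (w^3 - 5*w^2 + 4*w)/(w^2 - 4*w - 5)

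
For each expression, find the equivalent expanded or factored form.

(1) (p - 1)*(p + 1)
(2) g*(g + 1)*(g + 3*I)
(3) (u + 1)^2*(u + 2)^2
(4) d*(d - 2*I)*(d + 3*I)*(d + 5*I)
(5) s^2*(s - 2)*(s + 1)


(1) = p^2 - 1
(2) = g^3 + g^2 + 3*I*g^2 + 3*I*g
(3) = u^4 + 6*u^3 + 13*u^2 + 12*u + 4
(4) = d^4 + 6*I*d^3 + d^2 + 30*I*d
(5) = s^4 - s^3 - 2*s^2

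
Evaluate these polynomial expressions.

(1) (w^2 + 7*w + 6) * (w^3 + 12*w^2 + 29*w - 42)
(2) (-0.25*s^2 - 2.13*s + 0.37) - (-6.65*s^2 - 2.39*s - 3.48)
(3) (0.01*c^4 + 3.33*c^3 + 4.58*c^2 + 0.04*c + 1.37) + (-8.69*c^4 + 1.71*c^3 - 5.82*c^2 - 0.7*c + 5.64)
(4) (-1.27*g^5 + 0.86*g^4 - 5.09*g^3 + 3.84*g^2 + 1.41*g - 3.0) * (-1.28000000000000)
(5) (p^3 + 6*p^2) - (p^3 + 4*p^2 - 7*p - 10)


(1) = w^5 + 19*w^4 + 119*w^3 + 233*w^2 - 120*w - 252
(2) = 6.4*s^2 + 0.26*s + 3.85
(3) = -8.68*c^4 + 5.04*c^3 - 1.24*c^2 - 0.66*c + 7.01
(4) = 1.6256*g^5 - 1.1008*g^4 + 6.5152*g^3 - 4.9152*g^2 - 1.8048*g + 3.84
(5) = 2*p^2 + 7*p + 10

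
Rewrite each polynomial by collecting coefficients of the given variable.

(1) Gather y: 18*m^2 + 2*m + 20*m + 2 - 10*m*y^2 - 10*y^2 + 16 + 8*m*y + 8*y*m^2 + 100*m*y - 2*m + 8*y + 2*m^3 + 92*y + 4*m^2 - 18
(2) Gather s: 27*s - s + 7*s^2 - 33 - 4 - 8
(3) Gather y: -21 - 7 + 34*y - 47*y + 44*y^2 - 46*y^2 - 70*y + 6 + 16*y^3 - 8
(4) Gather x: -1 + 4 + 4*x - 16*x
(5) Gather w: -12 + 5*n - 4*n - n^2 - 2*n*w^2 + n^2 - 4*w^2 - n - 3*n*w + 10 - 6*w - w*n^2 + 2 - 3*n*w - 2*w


(1) = 2*m^3 + 22*m^2 + 20*m + y^2*(-10*m - 10) + y*(8*m^2 + 108*m + 100)
(2) = 7*s^2 + 26*s - 45
(3) = 16*y^3 - 2*y^2 - 83*y - 30
(4) = 3 - 12*x
(5) = w^2*(-2*n - 4) + w*(-n^2 - 6*n - 8)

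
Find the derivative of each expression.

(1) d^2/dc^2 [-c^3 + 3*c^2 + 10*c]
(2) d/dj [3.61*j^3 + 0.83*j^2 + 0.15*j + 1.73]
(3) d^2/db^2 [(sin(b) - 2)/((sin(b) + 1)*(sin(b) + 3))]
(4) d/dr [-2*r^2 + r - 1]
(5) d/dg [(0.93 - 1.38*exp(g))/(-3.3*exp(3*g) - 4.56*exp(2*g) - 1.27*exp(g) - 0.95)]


(1) = 6 - 6*c
(2) = 10.83*j^2 + 1.66*j + 0.15
(3) = (-sin(b)^4 + 13*sin(b)^3 + 31*sin(b)^2 - 23*sin(b) - 76)/((sin(b) + 1)^2*(sin(b) + 3)^3)
(4) = 1 - 4*r
(5) = (-9.108*exp(3*g) + 2.9142*exp(2*g) + 8.4816*exp(g) + 2.4921)*exp(g)/(10.89*exp(6*g) + 30.096*exp(5*g) + 29.1756*exp(4*g) + 17.8524*exp(3*g) + 10.2769*exp(2*g) + 2.413*exp(g) + 0.9025)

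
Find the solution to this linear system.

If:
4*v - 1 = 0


Then:
v = 1/4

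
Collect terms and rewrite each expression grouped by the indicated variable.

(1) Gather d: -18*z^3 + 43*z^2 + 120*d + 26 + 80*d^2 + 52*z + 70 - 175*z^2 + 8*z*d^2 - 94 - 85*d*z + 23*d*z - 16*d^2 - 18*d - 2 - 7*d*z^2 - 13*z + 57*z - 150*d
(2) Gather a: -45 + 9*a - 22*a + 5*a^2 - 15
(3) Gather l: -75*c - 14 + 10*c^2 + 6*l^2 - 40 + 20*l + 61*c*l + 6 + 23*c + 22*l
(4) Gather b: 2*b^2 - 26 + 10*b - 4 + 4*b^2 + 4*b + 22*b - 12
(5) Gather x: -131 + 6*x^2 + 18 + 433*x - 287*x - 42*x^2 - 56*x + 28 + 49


(1) = d^2*(8*z + 64) + d*(-7*z^2 - 62*z - 48) - 18*z^3 - 132*z^2 + 96*z
(2) = 5*a^2 - 13*a - 60
(3) = 10*c^2 - 52*c + 6*l^2 + l*(61*c + 42) - 48
(4) = 6*b^2 + 36*b - 42
(5) = -36*x^2 + 90*x - 36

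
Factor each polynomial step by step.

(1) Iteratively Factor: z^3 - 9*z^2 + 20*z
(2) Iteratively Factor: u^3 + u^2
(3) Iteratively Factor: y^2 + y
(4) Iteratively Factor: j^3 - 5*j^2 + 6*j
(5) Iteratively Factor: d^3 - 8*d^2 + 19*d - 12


(1) = (z)*(z^2 - 9*z + 20) = z*(z - 5)*(z - 4)
(2) = (u)*(u^2 + u) = u*(u + 1)*(u)
(3) = (y)*(y + 1)
(4) = (j - 3)*(j^2 - 2*j) = (j - 3)*(j - 2)*(j)
(5) = (d - 3)*(d^2 - 5*d + 4) = (d - 4)*(d - 3)*(d - 1)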